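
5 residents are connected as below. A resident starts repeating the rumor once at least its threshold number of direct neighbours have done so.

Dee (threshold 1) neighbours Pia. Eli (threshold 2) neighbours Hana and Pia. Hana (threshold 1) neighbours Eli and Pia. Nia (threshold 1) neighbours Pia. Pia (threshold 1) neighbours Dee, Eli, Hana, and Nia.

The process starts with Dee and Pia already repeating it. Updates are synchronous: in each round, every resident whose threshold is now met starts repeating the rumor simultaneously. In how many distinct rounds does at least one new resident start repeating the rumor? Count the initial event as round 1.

Round 1 — Dee, Pia start repeating the rumor (initial).
Round 2 — checking thresholds:
  Eli: 1 of 2 neighbours < 2, holds.
  Hana: 1 of 2 neighbours ≥ 1, starts repeating the rumor.
  Nia: 1 of 1 neighbours ≥ 1, starts repeating the rumor.
Round 3 — checking thresholds:
  Eli: 2 of 2 neighbours ≥ 2, starts repeating the rumor.
Round 4 — no new spreads; cascade stops.

3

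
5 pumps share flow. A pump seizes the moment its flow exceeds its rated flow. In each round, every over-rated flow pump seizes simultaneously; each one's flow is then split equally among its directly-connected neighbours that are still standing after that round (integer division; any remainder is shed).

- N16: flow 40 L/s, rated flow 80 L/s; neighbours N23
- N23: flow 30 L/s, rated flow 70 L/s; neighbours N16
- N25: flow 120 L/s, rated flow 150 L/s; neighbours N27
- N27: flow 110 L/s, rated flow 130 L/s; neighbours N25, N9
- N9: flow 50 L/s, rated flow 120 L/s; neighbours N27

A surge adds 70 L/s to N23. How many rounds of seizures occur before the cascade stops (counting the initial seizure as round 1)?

Round 1 — N23 at 100 > 70. N23 seizes.
  N23 sheds 100 L/s to N16: 100 each.
    N16: 40+100 = 140 > 80
Round 2 — N16 seizes.
  N16 sheds 140 L/s: no online neighbours, lost.
No further seizures.

2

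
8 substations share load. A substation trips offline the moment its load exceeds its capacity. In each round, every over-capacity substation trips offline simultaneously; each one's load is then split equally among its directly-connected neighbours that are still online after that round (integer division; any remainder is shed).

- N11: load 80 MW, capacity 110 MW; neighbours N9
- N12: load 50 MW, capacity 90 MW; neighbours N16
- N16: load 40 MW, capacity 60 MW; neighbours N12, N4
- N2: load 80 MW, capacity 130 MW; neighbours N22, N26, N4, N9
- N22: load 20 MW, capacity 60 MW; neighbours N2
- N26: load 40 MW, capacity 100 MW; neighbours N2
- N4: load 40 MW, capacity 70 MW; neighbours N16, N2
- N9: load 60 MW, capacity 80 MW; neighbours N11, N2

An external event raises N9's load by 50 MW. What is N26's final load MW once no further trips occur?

85

Round 1 — N9 at 110 > 80. N9 trips offline.
  N9 sheds 110 MW to N11, N2: 55 each.
    N11: 80+55 = 135 > 110
    N2: 80+55 = 135 > 130
Round 2 — N11, N2 trip offline.
  N11 sheds 135 MW: no online neighbours, lost.
  N2 sheds 135 MW to N22, N26, N4: 45 each.
    N22: 20+45 = 65 > 60
    N26: 40+45 = 85 ≤ 100
    N4: 40+45 = 85 > 70
Round 3 — N22, N4 trip offline.
  N22 sheds 65 MW: no online neighbours, lost.
  N4 sheds 85 MW to N16: 85 each.
    N16: 40+85 = 125 > 60
Round 4 — N16 trips offline.
  N16 sheds 125 MW to N12: 125 each.
    N12: 50+125 = 175 > 90
Round 5 — N12 trips offline.
  N12 sheds 175 MW: no online neighbours, lost.
No further trips.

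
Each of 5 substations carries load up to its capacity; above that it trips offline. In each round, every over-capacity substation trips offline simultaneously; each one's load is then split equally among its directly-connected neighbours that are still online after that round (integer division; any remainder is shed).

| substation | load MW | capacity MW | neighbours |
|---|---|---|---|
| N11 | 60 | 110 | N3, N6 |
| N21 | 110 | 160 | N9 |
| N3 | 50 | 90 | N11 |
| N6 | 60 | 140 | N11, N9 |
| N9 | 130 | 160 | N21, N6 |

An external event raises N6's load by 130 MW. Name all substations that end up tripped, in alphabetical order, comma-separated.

Round 1 — N6 at 190 > 140. N6 trips offline.
  N6 sheds 190 MW to N11, N9: 95 each.
    N11: 60+95 = 155 > 110
    N9: 130+95 = 225 > 160
Round 2 — N11, N9 trip offline.
  N11 sheds 155 MW to N3: 155 each.
    N3: 50+155 = 205 > 90
  N9 sheds 225 MW to N21: 225 each.
    N21: 110+225 = 335 > 160
Round 3 — N21, N3 trip offline.
  N21 sheds 335 MW: no online neighbours, lost.
  N3 sheds 205 MW: no online neighbours, lost.
No further trips.

N11, N21, N3, N6, N9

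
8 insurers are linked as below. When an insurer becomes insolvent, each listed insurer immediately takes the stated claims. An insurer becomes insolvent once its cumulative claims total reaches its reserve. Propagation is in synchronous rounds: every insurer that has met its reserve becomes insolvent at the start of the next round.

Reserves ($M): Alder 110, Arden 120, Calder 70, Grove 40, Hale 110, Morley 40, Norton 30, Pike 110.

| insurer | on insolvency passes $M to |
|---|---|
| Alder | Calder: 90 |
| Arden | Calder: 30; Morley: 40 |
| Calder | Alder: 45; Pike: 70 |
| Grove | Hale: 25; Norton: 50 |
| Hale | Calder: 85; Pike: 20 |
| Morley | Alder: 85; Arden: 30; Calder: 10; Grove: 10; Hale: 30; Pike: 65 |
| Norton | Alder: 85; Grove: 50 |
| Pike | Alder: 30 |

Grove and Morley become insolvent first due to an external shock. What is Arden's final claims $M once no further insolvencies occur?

Round 1 — Grove, Morley become insolvent (initial).
  Alder: +85 → 85 < 110
  Arden: +30 → 30 < 120
  Calder: +10 → 10 < 70
  Hale: +25+30 → 55 < 110
  Norton: +50 → 50 ≥ 30
  Pike: +65 → 65 < 110
Round 2 — Norton becomes insolvent.
  Alder: +85 → 170 ≥ 110
Round 3 — Alder becomes insolvent.
  Calder: +90 → 100 ≥ 70
Round 4 — Calder becomes insolvent.
  Pike: +70 → 135 ≥ 110
Round 5 — Pike becomes insolvent.
No further insolvencies.

30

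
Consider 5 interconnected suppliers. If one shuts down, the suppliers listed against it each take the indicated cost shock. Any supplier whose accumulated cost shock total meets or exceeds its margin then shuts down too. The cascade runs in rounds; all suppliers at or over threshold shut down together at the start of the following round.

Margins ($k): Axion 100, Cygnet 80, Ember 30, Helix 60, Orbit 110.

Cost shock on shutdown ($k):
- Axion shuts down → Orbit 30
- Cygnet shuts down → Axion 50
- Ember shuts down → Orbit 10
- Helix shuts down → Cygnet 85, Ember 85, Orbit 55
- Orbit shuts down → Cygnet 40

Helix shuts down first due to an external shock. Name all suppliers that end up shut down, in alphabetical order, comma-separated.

Round 1 — Helix shuts down (initial).
  Cygnet: +85 → 85 ≥ 80
  Ember: +85 → 85 ≥ 30
  Orbit: +55 → 55 < 110
Round 2 — Cygnet, Ember shut down.
  Axion: +50 → 50 < 100
  Orbit: +10 → 65 < 110
No further shutdowns.

Cygnet, Ember, Helix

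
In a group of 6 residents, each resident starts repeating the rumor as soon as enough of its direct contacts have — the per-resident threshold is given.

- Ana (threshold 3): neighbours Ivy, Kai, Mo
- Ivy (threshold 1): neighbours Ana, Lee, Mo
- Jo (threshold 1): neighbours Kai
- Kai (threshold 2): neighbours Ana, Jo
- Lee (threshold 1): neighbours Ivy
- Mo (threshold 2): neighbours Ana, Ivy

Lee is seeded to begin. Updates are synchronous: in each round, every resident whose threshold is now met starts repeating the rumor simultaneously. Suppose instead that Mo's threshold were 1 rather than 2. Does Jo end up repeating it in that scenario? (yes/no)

With Mo's threshold at 1:
Round 1 — Lee starts repeating the rumor (initial).
Round 2 — checking thresholds:
  Ivy: 1 of 3 neighbours ≥ 1, starts repeating the rumor.
Round 3 — checking thresholds:
  Ana: 1 of 3 neighbours < 3, holds.
  Mo: 1 of 2 neighbours ≥ 1, starts repeating the rumor.
Round 4 — no new spreads; cascade stops.

no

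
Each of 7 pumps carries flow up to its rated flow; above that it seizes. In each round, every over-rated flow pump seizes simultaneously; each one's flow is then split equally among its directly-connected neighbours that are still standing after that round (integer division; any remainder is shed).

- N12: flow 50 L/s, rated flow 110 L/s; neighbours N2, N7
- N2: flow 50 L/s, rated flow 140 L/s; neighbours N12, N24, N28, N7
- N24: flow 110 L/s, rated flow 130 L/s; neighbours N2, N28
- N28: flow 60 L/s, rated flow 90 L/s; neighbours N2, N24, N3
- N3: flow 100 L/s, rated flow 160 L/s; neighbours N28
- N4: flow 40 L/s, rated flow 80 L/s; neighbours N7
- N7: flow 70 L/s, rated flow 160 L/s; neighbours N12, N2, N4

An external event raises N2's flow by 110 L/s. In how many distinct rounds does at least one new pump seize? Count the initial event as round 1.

3

Round 1 — N2 at 160 > 140. N2 seizes.
  N2 sheds 160 L/s to N12, N24, N28, N7: 40 each.
    N12: 50+40 = 90 ≤ 110
    N24: 110+40 = 150 > 130
    N28: 60+40 = 100 > 90
    N7: 70+40 = 110 ≤ 160
Round 2 — N24, N28 seize.
  N24 sheds 150 L/s: no online neighbours, lost.
  N28 sheds 100 L/s to N3: 100 each.
    N3: 100+100 = 200 > 160
Round 3 — N3 seizes.
  N3 sheds 200 L/s: no online neighbours, lost.
No further seizures.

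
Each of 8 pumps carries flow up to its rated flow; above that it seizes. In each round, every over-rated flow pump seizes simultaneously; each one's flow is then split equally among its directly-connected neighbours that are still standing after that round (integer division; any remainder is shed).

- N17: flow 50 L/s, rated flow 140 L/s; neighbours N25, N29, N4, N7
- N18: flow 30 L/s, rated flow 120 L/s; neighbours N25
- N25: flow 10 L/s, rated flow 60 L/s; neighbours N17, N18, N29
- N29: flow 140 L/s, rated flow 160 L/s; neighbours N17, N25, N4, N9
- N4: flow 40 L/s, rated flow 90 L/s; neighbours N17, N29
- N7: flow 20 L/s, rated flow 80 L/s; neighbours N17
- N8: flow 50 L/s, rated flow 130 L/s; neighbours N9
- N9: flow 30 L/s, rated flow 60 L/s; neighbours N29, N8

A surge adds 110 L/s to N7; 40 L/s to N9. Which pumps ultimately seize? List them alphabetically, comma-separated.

Round 1 — N7 at 130 > 80; N9 at 70 > 60. N7, N9 seize.
  N7 sheds 130 L/s to N17: 130 each.
    N17: 50+130 = 180 > 140
  N9 sheds 70 L/s to N29, N8: 35 each.
    N29: 140+35 = 175 > 160
    N8: 50+35 = 85 ≤ 130
Round 2 — N17, N29 seize.
  N17 sheds 180 L/s to N25, N4: 90 each.
    N25: 10+90 = 100 > 60
    N4: 40+90 = 130 > 90
  N29 sheds 175 L/s to N25, N4: 87 each (1 lost).
    N25: 100+87 = 187 > 60
    N4: 130+87 = 217 > 90
Round 3 — N25, N4 seize.
  N25 sheds 187 L/s to N18: 187 each.
    N18: 30+187 = 217 > 120
  N4 sheds 217 L/s: no online neighbours, lost.
Round 4 — N18 seizes.
  N18 sheds 217 L/s: no online neighbours, lost.
No further seizures.

N17, N18, N25, N29, N4, N7, N9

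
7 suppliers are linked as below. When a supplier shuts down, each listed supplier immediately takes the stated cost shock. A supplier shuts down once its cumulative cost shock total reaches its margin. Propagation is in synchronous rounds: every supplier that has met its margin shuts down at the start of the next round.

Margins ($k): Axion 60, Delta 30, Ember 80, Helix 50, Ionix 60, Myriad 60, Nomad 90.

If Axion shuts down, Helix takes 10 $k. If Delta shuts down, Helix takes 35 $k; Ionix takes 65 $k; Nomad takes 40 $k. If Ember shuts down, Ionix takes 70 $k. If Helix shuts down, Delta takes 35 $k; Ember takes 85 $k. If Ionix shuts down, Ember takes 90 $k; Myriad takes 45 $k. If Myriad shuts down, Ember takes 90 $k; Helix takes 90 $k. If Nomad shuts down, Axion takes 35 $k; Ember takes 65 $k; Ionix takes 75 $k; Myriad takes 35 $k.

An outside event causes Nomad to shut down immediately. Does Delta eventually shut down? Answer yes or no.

Round 1 — Nomad shuts down (initial).
  Axion: +35 → 35 < 60
  Ember: +65 → 65 < 80
  Ionix: +75 → 75 ≥ 60
  Myriad: +35 → 35 < 60
Round 2 — Ionix shuts down.
  Ember: +90 → 155 ≥ 80
  Myriad: +45 → 80 ≥ 60
Round 3 — Ember, Myriad shut down.
  Helix: +90 → 90 ≥ 50
Round 4 — Helix shuts down.
  Delta: +35 → 35 ≥ 30
Round 5 — Delta shuts down.
No further shutdowns.

yes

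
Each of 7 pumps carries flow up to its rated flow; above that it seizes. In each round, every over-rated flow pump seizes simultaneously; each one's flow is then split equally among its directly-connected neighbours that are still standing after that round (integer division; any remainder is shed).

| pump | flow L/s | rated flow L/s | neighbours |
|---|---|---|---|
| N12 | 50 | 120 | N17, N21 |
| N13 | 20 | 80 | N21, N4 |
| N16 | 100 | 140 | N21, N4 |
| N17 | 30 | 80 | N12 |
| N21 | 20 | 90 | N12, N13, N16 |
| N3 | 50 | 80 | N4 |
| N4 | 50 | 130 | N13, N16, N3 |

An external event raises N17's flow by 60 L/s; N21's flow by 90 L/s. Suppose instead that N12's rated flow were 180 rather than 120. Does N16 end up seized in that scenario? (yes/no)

With N12's rated flow at 180:
Round 1 — N17 at 90 > 80; N21 at 110 > 90. N17, N21 seize.
  N17 sheds 90 L/s to N12: 90 each.
    N12: 50+90 = 140 ≤ 180
  N21 sheds 110 L/s to N12, N13, N16: 36 each (2 lost).
    N12: 140+36 = 176 ≤ 180
    N13: 20+36 = 56 ≤ 80
    N16: 100+36 = 136 ≤ 140
No further seizures.

no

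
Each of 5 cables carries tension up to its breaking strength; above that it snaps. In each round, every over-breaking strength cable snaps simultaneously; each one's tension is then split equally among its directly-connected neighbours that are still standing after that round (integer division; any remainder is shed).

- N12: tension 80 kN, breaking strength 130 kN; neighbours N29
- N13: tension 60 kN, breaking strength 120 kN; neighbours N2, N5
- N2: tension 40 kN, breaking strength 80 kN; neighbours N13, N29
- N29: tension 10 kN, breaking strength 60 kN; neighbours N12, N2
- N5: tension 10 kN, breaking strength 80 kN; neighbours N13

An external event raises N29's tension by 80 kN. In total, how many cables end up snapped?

4

Round 1 — N29 at 90 > 60. N29 snaps.
  N29 sheds 90 kN to N12, N2: 45 each.
    N12: 80+45 = 125 ≤ 130
    N2: 40+45 = 85 > 80
Round 2 — N2 snaps.
  N2 sheds 85 kN to N13: 85 each.
    N13: 60+85 = 145 > 120
Round 3 — N13 snaps.
  N13 sheds 145 kN to N5: 145 each.
    N5: 10+145 = 155 > 80
Round 4 — N5 snaps.
  N5 sheds 155 kN: no online neighbours, lost.
No further breaks.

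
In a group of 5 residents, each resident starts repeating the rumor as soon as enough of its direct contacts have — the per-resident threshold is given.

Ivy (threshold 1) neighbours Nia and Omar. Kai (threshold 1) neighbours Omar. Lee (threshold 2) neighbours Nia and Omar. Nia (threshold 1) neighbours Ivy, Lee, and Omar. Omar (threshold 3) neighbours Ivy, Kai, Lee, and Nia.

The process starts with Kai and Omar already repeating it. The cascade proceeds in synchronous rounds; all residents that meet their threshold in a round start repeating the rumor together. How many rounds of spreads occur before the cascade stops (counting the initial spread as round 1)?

Round 1 — Kai, Omar start repeating the rumor (initial).
Round 2 — checking thresholds:
  Ivy: 1 of 2 neighbours ≥ 1, starts repeating the rumor.
  Lee: 1 of 2 neighbours < 2, not yet.
  Nia: 1 of 3 neighbours ≥ 1, starts repeating the rumor.
Round 3 — checking thresholds:
  Lee: 2 of 2 neighbours ≥ 2, starts repeating the rumor.
Round 4 — no new spreads; cascade stops.

3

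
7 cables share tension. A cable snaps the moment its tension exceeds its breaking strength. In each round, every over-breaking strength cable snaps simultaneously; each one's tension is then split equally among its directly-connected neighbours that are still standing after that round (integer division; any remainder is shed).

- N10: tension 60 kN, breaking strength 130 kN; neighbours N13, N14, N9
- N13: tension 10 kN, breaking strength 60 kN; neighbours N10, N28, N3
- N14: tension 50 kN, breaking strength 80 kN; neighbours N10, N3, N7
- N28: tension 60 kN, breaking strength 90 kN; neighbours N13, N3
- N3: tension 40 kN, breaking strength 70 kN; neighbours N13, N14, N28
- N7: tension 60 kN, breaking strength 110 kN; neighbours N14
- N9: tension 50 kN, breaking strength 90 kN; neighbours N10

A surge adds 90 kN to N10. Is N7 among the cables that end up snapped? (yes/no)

Round 1 — N10 at 150 > 130. N10 snaps.
  N10 sheds 150 kN to N13, N14, N9: 50 each.
    N13: 10+50 = 60 ≤ 60
    N14: 50+50 = 100 > 80
    N9: 50+50 = 100 > 90
Round 2 — N14, N9 snap.
  N14 sheds 100 kN to N3, N7: 50 each.
    N3: 40+50 = 90 > 70
    N7: 60+50 = 110 ≤ 110
  N9 sheds 100 kN: no online neighbours, lost.
Round 3 — N3 snaps.
  N3 sheds 90 kN to N13, N28: 45 each.
    N13: 60+45 = 105 > 60
    N28: 60+45 = 105 > 90
Round 4 — N13, N28 snap.
  N13 sheds 105 kN: no online neighbours, lost.
  N28 sheds 105 kN: no online neighbours, lost.
No further breaks.

no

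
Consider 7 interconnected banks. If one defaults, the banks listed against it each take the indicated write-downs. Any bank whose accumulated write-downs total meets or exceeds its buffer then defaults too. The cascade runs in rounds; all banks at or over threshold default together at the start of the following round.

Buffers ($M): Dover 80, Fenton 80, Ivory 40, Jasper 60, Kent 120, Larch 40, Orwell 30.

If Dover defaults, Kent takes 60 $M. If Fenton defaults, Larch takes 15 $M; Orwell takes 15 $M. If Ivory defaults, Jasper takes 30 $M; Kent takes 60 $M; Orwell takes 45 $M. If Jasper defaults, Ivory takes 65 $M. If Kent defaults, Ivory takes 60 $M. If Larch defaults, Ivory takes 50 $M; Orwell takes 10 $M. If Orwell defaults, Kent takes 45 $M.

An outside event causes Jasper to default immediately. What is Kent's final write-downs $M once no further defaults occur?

Round 1 — Jasper defaults (initial).
  Ivory: +65 → 65 ≥ 40
Round 2 — Ivory defaults.
  Kent: +60 → 60 < 120
  Orwell: +45 → 45 ≥ 30
Round 3 — Orwell defaults.
  Kent: +45 → 105 < 120
No further defaults.

105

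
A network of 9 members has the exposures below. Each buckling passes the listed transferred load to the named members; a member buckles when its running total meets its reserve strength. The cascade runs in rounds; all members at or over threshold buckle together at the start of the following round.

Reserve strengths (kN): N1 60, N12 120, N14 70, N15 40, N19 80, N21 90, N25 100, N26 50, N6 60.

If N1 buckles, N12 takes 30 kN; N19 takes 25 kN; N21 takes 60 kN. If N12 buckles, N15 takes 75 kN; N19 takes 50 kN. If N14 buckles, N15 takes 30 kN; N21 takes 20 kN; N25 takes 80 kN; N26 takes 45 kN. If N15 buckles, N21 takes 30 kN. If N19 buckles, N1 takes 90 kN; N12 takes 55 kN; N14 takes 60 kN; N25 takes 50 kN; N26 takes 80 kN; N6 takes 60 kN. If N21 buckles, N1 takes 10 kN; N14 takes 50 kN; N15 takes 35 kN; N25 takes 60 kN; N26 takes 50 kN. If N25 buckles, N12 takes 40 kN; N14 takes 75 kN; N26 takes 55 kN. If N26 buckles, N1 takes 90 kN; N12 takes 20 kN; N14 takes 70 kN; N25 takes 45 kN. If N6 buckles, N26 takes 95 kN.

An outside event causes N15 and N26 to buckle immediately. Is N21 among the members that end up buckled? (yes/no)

Round 1 — N15, N26 buckle (initial).
  N1: +90 → 90 ≥ 60
  N12: +20 → 20 < 120
  N14: +70 → 70 ≥ 70
  N21: +30 → 30 < 90
  N25: +45 → 45 < 100
Round 2 — N1, N14 buckle.
  N12: +30 → 50 < 120
  N19: +25 → 25 < 80
  N21: +60+20 → 110 ≥ 90
  N25: +80 → 125 ≥ 100
Round 3 — N21, N25 buckle.
  N12: +40 → 90 < 120
No further bucklings.

yes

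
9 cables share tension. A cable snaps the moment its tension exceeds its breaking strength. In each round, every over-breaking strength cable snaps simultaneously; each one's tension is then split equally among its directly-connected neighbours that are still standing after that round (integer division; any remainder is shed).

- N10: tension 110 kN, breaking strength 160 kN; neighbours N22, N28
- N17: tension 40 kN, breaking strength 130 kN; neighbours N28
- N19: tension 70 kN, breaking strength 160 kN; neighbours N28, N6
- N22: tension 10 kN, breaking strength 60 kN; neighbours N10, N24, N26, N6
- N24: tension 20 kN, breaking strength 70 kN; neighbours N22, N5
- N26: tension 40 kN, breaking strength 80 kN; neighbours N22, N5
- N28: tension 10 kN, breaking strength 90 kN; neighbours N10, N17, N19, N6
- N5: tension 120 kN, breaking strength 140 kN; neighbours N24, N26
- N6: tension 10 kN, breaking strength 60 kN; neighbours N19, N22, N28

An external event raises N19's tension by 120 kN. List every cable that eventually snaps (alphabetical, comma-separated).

N10, N19, N22, N24, N26, N28, N5, N6

Round 1 — N19 at 190 > 160. N19 snaps.
  N19 sheds 190 kN to N28, N6: 95 each.
    N28: 10+95 = 105 > 90
    N6: 10+95 = 105 > 60
Round 2 — N28, N6 snap.
  N28 sheds 105 kN to N10, N17: 52 each (1 lost).
    N10: 110+52 = 162 > 160
    N17: 40+52 = 92 ≤ 130
  N6 sheds 105 kN to N22: 105 each.
    N22: 10+105 = 115 > 60
Round 3 — N10, N22 snap.
  N10 sheds 162 kN: no online neighbours, lost.
  N22 sheds 115 kN to N24, N26: 57 each (1 lost).
    N24: 20+57 = 77 > 70
    N26: 40+57 = 97 > 80
Round 4 — N24, N26 snap.
  N24 sheds 77 kN to N5: 77 each.
    N5: 120+77 = 197 > 140
  N26 sheds 97 kN to N5: 97 each.
    N5: 197+97 = 294 > 140
Round 5 — N5 snaps.
  N5 sheds 294 kN: no online neighbours, lost.
No further breaks.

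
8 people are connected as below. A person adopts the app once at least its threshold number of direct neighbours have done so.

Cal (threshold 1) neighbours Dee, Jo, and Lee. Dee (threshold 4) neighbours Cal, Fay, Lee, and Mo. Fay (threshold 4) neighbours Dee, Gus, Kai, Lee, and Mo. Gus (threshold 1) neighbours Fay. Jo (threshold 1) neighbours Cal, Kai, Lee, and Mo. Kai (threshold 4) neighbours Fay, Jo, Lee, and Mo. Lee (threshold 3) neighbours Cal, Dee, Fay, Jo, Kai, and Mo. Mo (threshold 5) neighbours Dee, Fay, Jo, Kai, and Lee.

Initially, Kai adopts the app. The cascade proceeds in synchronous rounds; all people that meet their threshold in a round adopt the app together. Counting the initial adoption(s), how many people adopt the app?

4

Round 1 — Kai adopts the app (initial).
Round 2 — checking thresholds:
  Fay: 1 of 5 neighbours < 4, below threshold.
  Jo: 1 of 4 neighbours ≥ 1, adopts the app.
  Lee: 1 of 6 neighbours < 3, below threshold.
  Mo: 1 of 5 neighbours < 5, below threshold.
Round 3 — checking thresholds:
  Cal: 1 of 3 neighbours ≥ 1, adopts the app.
  Fay: 1 of 5 neighbours < 4, below threshold.
  Lee: 2 of 6 neighbours < 3, below threshold.
  Mo: 2 of 5 neighbours < 5, below threshold.
Round 4 — checking thresholds:
  Dee: 1 of 4 neighbours < 4, below threshold.
  Fay: 1 of 5 neighbours < 4, below threshold.
  Lee: 3 of 6 neighbours ≥ 3, adopts the app.
  Mo: 2 of 5 neighbours < 5, below threshold.
Round 5 — no new adoptions; cascade stops.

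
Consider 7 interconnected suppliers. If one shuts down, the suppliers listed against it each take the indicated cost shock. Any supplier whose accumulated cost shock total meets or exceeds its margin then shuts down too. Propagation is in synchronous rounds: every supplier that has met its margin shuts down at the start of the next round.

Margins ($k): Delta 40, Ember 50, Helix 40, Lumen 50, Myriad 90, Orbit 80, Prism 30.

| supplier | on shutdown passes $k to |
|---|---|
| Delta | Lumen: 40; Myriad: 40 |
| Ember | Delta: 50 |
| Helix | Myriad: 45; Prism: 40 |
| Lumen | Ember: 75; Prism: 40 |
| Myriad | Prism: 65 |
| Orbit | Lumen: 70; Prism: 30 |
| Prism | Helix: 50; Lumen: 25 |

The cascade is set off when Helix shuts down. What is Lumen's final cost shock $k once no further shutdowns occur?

Round 1 — Helix shuts down (initial).
  Myriad: +45 → 45 < 90
  Prism: +40 → 40 ≥ 30
Round 2 — Prism shuts down.
  Lumen: +25 → 25 < 50
No further shutdowns.

25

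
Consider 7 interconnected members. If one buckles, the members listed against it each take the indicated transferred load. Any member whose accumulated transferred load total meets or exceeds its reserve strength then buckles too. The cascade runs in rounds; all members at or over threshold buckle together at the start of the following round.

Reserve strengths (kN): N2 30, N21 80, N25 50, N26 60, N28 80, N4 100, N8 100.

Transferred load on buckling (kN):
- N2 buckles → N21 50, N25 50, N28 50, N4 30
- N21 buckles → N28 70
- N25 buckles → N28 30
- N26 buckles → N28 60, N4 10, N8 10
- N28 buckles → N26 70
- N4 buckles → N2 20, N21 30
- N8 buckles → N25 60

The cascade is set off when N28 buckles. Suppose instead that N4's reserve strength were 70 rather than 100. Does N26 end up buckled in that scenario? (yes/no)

With N4's reserve strength at 70:
Round 1 — N28 buckles (initial).
  N26: +70 → 70 ≥ 60
Round 2 — N26 buckles.
  N4: +10 → 10 < 70
  N8: +10 → 10 < 100
No further bucklings.

yes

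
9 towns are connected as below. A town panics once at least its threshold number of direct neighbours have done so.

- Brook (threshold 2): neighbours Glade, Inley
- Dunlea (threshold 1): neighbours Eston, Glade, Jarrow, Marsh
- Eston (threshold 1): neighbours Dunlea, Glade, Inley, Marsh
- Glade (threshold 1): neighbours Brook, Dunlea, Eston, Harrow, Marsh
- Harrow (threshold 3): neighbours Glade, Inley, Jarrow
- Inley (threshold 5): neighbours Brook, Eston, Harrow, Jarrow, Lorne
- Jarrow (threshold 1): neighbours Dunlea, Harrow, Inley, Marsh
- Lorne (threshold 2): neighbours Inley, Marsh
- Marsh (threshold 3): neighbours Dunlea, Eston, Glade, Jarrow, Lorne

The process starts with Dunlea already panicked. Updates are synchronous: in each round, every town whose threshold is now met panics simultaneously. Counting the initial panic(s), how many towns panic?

5

Round 1 — Dunlea panics (initial).
Round 2 — checking thresholds:
  Eston: 1 of 4 neighbours ≥ 1, panics.
  Glade: 1 of 5 neighbours ≥ 1, panics.
  Jarrow: 1 of 4 neighbours ≥ 1, panics.
  Marsh: 1 of 5 neighbours < 3, below threshold.
Round 3 — checking thresholds:
  Brook: 1 of 2 neighbours < 2, below threshold.
  Harrow: 2 of 3 neighbours < 3, below threshold.
  Inley: 2 of 5 neighbours < 5, below threshold.
  Marsh: 4 of 5 neighbours ≥ 3, panics.
Round 4 — no new panics; cascade stops.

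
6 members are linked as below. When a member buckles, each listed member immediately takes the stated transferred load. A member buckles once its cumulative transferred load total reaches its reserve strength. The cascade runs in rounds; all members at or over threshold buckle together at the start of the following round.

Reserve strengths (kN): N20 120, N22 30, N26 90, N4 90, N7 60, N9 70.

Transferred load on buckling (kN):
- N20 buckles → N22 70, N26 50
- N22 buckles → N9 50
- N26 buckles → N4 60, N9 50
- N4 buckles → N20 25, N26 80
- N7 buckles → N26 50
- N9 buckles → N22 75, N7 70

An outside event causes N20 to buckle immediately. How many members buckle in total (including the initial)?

Round 1 — N20 buckles (initial).
  N22: +70 → 70 ≥ 30
  N26: +50 → 50 < 90
Round 2 — N22 buckles.
  N9: +50 → 50 < 70
No further bucklings.

2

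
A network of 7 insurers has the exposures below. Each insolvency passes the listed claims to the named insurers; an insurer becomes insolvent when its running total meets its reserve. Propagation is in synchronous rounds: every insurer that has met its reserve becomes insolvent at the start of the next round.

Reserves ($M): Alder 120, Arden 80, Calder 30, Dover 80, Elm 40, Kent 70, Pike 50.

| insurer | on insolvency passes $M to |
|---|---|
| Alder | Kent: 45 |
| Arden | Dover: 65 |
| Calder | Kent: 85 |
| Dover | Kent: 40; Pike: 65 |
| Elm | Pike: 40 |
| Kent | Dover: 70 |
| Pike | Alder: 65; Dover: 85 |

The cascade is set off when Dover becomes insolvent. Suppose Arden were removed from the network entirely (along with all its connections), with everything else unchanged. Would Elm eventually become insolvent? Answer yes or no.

no

With Arden removed:
Round 1 — Dover becomes insolvent (initial).
  Kent: +40 → 40 < 70
  Pike: +65 → 65 ≥ 50
Round 2 — Pike becomes insolvent.
  Alder: +65 → 65 < 120
No further insolvencies.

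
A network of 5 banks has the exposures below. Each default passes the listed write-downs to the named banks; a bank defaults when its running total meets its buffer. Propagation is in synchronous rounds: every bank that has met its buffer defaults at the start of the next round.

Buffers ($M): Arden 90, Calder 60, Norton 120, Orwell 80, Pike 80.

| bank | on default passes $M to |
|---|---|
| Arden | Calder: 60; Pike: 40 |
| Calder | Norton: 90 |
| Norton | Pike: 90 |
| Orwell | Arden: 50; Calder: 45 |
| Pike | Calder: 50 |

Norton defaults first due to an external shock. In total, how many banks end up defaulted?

2

Round 1 — Norton defaults (initial).
  Pike: +90 → 90 ≥ 80
Round 2 — Pike defaults.
  Calder: +50 → 50 < 60
No further defaults.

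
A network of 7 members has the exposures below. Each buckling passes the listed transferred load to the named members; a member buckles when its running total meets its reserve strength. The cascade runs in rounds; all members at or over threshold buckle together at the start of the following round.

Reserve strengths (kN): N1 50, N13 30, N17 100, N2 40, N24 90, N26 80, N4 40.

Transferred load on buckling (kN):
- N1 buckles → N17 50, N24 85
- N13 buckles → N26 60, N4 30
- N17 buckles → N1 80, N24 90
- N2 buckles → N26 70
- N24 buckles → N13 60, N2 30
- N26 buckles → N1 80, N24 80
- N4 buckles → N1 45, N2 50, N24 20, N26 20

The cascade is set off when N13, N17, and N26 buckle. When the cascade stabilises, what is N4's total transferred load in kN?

Round 1 — N13, N17, N26 buckle (initial).
  N1: +80+80 → 160 ≥ 50
  N24: +90+80 → 170 ≥ 90
  N4: +30 → 30 < 40
Round 2 — N1, N24 buckle.
  N2: +30 → 30 < 40
No further bucklings.

30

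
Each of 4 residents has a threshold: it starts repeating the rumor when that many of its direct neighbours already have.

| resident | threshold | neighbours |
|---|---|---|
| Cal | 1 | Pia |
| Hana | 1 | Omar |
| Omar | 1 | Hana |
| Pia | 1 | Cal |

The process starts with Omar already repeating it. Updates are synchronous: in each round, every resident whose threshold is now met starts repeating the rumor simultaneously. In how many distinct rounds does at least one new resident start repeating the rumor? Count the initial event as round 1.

2

Round 1 — Omar starts repeating the rumor (initial).
Round 2 — checking thresholds:
  Hana: 1 of 1 neighbours ≥ 1, starts repeating the rumor.
Round 3 — no new spreads; cascade stops.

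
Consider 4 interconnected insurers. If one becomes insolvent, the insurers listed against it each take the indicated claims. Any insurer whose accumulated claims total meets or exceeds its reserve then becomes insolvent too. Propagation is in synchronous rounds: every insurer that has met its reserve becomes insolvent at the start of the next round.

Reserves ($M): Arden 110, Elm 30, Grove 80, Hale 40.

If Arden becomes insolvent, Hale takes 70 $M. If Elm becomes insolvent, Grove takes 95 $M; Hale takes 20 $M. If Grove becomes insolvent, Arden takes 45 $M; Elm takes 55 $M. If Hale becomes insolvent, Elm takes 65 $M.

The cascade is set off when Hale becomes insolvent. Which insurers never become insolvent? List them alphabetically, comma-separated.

Round 1 — Hale becomes insolvent (initial).
  Elm: +65 → 65 ≥ 30
Round 2 — Elm becomes insolvent.
  Grove: +95 → 95 ≥ 80
Round 3 — Grove becomes insolvent.
  Arden: +45 → 45 < 110
No further insolvencies.

Arden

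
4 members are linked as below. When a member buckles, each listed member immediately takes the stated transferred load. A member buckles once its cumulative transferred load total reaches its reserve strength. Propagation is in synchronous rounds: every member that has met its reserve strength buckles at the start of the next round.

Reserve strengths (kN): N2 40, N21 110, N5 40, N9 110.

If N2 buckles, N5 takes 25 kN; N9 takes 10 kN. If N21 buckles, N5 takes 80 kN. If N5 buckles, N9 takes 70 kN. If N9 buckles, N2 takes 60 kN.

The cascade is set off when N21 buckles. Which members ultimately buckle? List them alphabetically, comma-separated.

Round 1 — N21 buckles (initial).
  N5: +80 → 80 ≥ 40
Round 2 — N5 buckles.
  N9: +70 → 70 < 110
No further bucklings.

N21, N5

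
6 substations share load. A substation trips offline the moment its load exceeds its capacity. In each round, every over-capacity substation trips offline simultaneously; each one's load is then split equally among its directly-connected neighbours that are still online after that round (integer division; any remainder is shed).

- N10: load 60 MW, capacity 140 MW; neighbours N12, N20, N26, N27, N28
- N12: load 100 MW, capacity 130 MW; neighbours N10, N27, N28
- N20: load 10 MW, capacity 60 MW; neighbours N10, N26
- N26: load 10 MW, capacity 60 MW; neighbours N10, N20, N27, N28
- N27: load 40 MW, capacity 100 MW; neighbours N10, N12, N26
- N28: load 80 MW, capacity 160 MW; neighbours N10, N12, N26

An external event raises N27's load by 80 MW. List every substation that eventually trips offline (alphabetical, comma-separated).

Round 1 — N27 at 120 > 100. N27 trips offline.
  N27 sheds 120 MW to N10, N12, N26: 40 each.
    N10: 60+40 = 100 ≤ 140
    N12: 100+40 = 140 > 130
    N26: 10+40 = 50 ≤ 60
Round 2 — N12 trips offline.
  N12 sheds 140 MW to N10, N28: 70 each.
    N10: 100+70 = 170 > 140
    N28: 80+70 = 150 ≤ 160
Round 3 — N10 trips offline.
  N10 sheds 170 MW to N20, N26, N28: 56 each (2 lost).
    N20: 10+56 = 66 > 60
    N26: 50+56 = 106 > 60
    N28: 150+56 = 206 > 160
Round 4 — N20, N26, N28 trip offline.
  N20 sheds 66 MW: no online neighbours, lost.
  N26 sheds 106 MW: no online neighbours, lost.
  N28 sheds 206 MW: no online neighbours, lost.
No further trips.

N10, N12, N20, N26, N27, N28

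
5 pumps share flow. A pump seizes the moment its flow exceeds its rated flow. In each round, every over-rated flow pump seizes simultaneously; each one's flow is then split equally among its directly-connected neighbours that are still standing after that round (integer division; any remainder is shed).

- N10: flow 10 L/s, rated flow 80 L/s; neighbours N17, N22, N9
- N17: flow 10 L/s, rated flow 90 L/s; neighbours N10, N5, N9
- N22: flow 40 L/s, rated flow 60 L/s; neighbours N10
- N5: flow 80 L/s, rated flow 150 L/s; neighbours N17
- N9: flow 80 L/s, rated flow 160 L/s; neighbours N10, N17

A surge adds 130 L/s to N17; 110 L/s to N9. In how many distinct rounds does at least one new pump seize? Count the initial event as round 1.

Round 1 — N17 at 140 > 90; N9 at 190 > 160. N17, N9 seize.
  N17 sheds 140 L/s to N10, N5: 70 each.
    N10: 10+70 = 80 ≤ 80
    N5: 80+70 = 150 ≤ 150
  N9 sheds 190 L/s to N10: 190 each.
    N10: 80+190 = 270 > 80
Round 2 — N10 seizes.
  N10 sheds 270 L/s to N22: 270 each.
    N22: 40+270 = 310 > 60
Round 3 — N22 seizes.
  N22 sheds 310 L/s: no online neighbours, lost.
No further seizures.

3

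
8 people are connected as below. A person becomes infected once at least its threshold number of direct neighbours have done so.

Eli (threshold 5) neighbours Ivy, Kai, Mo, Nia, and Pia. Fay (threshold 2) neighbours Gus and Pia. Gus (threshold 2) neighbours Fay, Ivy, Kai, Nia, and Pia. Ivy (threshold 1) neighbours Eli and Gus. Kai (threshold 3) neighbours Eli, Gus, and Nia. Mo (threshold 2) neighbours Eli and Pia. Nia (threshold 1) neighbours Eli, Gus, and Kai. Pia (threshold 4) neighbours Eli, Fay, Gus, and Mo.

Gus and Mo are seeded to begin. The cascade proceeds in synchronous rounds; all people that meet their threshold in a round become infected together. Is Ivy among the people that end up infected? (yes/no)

yes

Round 1 — Gus, Mo become infected (initial).
Round 2 — checking thresholds:
  Eli: 1 of 5 neighbours < 5, below threshold.
  Fay: 1 of 2 neighbours < 2, below threshold.
  Ivy: 1 of 2 neighbours ≥ 1, becomes infected.
  Kai: 1 of 3 neighbours < 3, below threshold.
  Nia: 1 of 3 neighbours ≥ 1, becomes infected.
  Pia: 2 of 4 neighbours < 4, below threshold.
Round 3 — no new infections; cascade stops.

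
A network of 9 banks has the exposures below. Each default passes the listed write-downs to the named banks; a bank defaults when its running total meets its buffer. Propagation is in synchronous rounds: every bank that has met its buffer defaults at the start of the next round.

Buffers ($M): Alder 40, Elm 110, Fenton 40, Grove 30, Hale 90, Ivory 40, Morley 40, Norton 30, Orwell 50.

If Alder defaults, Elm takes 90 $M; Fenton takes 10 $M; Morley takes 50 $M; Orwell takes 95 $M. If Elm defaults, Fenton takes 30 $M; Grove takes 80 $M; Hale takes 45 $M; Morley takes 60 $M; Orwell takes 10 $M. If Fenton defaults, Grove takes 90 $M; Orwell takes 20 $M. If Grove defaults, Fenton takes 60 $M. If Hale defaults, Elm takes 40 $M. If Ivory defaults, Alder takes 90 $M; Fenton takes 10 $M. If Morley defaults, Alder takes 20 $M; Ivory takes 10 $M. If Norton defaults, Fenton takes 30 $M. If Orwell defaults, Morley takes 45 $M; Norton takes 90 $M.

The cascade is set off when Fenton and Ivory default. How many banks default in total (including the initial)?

Round 1 — Fenton, Ivory default (initial).
  Alder: +90 → 90 ≥ 40
  Grove: +90 → 90 ≥ 30
  Orwell: +20 → 20 < 50
Round 2 — Alder, Grove default.
  Elm: +90 → 90 < 110
  Morley: +50 → 50 ≥ 40
  Orwell: +95 → 115 ≥ 50
Round 3 — Morley, Orwell default.
  Norton: +90 → 90 ≥ 30
Round 4 — Norton defaults.
No further defaults.

7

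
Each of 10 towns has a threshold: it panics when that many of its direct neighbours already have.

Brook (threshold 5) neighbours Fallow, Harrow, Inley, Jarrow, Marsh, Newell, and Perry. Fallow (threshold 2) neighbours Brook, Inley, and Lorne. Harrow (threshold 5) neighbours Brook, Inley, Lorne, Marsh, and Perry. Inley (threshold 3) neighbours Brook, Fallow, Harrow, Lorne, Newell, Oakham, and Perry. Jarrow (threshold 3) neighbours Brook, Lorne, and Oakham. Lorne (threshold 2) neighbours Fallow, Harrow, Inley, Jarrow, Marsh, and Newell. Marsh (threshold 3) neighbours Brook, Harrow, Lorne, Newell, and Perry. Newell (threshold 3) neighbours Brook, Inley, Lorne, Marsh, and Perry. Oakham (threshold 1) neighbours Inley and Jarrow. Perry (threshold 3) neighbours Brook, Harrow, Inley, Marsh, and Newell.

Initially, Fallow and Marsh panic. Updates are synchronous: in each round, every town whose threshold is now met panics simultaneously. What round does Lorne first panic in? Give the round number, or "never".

2

Round 1 — Fallow, Marsh panic (initial).
Round 2 — checking thresholds:
  Brook: 2 of 7 neighbours < 5, below threshold.
  Harrow: 1 of 5 neighbours < 5, below threshold.
  Inley: 1 of 7 neighbours < 3, below threshold.
  Lorne: 2 of 6 neighbours ≥ 2, panics.
  Newell: 1 of 5 neighbours < 3, below threshold.
  Perry: 1 of 5 neighbours < 3, below threshold.
Round 3 — no new panics; cascade stops.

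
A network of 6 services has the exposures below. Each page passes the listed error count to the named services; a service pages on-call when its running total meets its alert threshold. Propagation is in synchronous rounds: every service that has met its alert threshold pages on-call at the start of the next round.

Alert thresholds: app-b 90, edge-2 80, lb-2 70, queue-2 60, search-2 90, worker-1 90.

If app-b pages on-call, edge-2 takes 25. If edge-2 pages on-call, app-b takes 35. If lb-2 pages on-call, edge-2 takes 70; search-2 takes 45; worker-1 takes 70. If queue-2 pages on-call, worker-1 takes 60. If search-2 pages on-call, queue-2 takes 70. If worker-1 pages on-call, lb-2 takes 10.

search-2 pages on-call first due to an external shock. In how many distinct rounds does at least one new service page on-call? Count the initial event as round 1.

2

Round 1 — search-2 pages on-call (initial).
  queue-2: +70 → 70 ≥ 60
Round 2 — queue-2 pages on-call.
  worker-1: +60 → 60 < 90
No further pages.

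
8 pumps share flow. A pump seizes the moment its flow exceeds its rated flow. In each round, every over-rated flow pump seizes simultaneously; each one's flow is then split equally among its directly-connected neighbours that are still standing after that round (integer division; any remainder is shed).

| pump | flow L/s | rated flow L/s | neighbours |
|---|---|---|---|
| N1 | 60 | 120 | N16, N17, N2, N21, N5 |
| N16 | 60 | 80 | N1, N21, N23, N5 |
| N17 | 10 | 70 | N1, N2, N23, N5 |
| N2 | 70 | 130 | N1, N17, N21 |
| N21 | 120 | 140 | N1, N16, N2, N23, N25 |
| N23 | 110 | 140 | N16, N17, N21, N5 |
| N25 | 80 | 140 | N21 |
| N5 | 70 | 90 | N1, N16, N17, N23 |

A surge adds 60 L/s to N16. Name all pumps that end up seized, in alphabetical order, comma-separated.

Round 1 — N16 at 120 > 80. N16 seizes.
  N16 sheds 120 L/s to N1, N21, N23, N5: 30 each.
    N1: 60+30 = 90 ≤ 120
    N21: 120+30 = 150 > 140
    N23: 110+30 = 140 ≤ 140
    N5: 70+30 = 100 > 90
Round 2 — N21, N5 seize.
  N21 sheds 150 L/s to N1, N2, N23, N25: 37 each (2 lost).
    N1: 90+37 = 127 > 120
    N2: 70+37 = 107 ≤ 130
    N23: 140+37 = 177 > 140
    N25: 80+37 = 117 ≤ 140
  N5 sheds 100 L/s to N1, N17, N23: 33 each (1 lost).
    N1: 127+33 = 160 > 120
    N17: 10+33 = 43 ≤ 70
    N23: 177+33 = 210 > 140
Round 3 — N1, N23 seize.
  N1 sheds 160 L/s to N17, N2: 80 each.
    N17: 43+80 = 123 > 70
    N2: 107+80 = 187 > 130
  N23 sheds 210 L/s to N17: 210 each.
    N17: 123+210 = 333 > 70
Round 4 — N17, N2 seize.
  N17 sheds 333 L/s: no online neighbours, lost.
  N2 sheds 187 L/s: no online neighbours, lost.
No further seizures.

N1, N16, N17, N2, N21, N23, N5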